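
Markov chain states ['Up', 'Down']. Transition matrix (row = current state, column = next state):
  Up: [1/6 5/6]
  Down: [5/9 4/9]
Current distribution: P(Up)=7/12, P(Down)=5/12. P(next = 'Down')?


P(next=Down) = Σᵢ P(now=i)×P(i→Down)
= 7/12×5/6 + 5/12×4/9
= 35/72 + 5/27 = 145/216

P = 145/216 ≈ 0.6713


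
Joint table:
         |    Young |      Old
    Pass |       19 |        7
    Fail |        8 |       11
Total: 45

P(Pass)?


P(Pass) = (19+7)/45 = 26/45

P(Pass) = 26/45 ≈ 57.78%


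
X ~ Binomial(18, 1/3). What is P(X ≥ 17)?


P(X ≥ 17) = Σ P(X=i) for i=17..18
P(X=17) = 4/43046721
P(X=18) = 1/387420489
Sum = 37/387420489

P(X ≥ 17) = 37/387420489 ≈ 0.00%


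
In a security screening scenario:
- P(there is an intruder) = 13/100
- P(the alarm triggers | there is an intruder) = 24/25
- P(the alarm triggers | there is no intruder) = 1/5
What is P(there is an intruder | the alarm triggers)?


Using Bayes' theorem:
P(A|B) = P(B|A)·P(A) / P(B)

P(the alarm triggers) = 24/25 × 13/100 + 1/5 × 87/100
= 78/625 + 87/500 = 747/2500

P(there is an intruder|the alarm triggers) = (78/625) / (747/2500) = 104/249

P(there is an intruder|the alarm triggers) = 104/249 ≈ 41.77%


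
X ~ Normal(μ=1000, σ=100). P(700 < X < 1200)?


z₁=(700-1000)/100=-3.0, z₂=(1200-1000)/100=2.0
P = Φ(2.0) - Φ(-3.0) = 0.977250 - 0.001350 = 0.975900 ≈ 0.9759

P(700 < X < 1200) ≈ 0.9759


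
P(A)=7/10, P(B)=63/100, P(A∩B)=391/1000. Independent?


P(A)×P(B) = 441/1000
P(A∩B) = 391/1000
Not equal → NOT independent

No, not independent


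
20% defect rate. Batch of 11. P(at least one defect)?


P(all good) = (4/5)^11 = 4194304/48828125
P(≥1 defect) = 44633821/48828125

P = 44633821/48828125 ≈ 91.41%


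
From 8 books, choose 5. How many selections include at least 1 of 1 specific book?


Complement: C(8,5) - C(7,5) = 56 - 21 = 35

35


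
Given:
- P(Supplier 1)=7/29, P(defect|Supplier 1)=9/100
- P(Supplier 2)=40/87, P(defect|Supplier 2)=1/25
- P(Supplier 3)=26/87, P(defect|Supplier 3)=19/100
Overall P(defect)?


P(B) = Σ P(B|Aᵢ)×P(Aᵢ)
  9/100×7/29 = 63/2900
  1/25×40/87 = 8/435
  19/100×26/87 = 247/4350
Sum = 281/2900

P(defect) = 281/2900 ≈ 9.69%


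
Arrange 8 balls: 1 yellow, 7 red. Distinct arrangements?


8!/(1!×7!) = 8

8


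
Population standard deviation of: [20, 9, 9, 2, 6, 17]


Mean = 63/6 = 21/2
  (20-21/2)²=361/4
  (9-21/2)²=9/4
  (9-21/2)²=9/4
  (2-21/2)²=289/4
  (6-21/2)²=81/4
  (17-21/2)²=169/4
Σ(x-μ)² = 459/2
σ² = (459/2)/6 = 153/4

σ = √(153/4) ≈ 6.1847


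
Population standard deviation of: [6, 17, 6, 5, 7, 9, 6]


Mean = 56/7 = 8
  (6-8)²=4
  (17-8)²=81
  (6-8)²=4
  (5-8)²=9
  (7-8)²=1
  (9-8)²=1
  (6-8)²=4
Σ(x-μ)² = 104
σ² = 104/7

σ = √(104/7) ≈ 3.8545


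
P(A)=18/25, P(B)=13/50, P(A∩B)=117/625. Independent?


P(A)×P(B) = 117/625
P(A∩B) = 117/625
Equal ✓ → Independent

Yes, independent


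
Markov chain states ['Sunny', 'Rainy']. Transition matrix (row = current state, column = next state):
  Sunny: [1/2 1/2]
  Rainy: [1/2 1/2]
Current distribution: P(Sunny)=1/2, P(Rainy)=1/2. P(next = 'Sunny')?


P(next=Sunny) = Σᵢ P(now=i)×P(i→Sunny)
= 1/2×1/2 + 1/2×1/2
= 1/4 + 1/4 = 1/2

P = 1/2 ≈ 0.5000


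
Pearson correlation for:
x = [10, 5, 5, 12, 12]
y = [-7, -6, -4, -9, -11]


n=5, Σx=44, Σy=-37, Σxy=-360, Σx²=438, Σy²=303
r = (5×(-360) - 44×(-37))/√((5×438 - 44²)(5×303 - (-37)²))
= -172/√(254×146) = -172/√37084 ≈ -172/192.5721 ≈ -0.8932

r ≈ -0.8932


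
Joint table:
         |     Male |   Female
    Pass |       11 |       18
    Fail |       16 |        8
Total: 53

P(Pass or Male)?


P(Pass∨Male) = P(Pass) + P(Male) - P(Pass∧Male)
= (29 + 27 - 11)/53 = 45/53

P = 45/53 ≈ 84.91%


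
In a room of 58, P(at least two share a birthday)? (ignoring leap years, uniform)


P(all different) = Π(365-i)/365 for i=0..57
= 0.008335
P(match) = 1 - 0.008335 = 0.991665

P ≈ 0.9917 ≈ 99.17%


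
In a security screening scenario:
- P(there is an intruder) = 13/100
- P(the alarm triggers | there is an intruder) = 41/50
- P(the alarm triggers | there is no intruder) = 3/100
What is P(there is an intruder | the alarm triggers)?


Using Bayes' theorem:
P(A|B) = P(B|A)·P(A) / P(B)

P(the alarm triggers) = 41/50 × 13/100 + 3/100 × 87/100
= 533/5000 + 261/10000 = 1327/10000

P(there is an intruder|the alarm triggers) = (533/5000) / (1327/10000) = 1066/1327

P(there is an intruder|the alarm triggers) = 1066/1327 ≈ 80.33%


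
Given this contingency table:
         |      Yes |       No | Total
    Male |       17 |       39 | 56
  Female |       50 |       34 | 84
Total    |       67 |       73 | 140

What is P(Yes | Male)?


P(Yes | Male) = 17/(17+39) = 17/56

P(Yes|Male) = 17/56 ≈ 30.36%


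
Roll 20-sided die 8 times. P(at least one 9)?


P(no 9)^8 = (19/20)^8 = 16983563041/25600000000
P(≥1) = 1 - 16983563041/25600000000 = 8616436959/25600000000

P = 8616436959/25600000000 ≈ 33.66%


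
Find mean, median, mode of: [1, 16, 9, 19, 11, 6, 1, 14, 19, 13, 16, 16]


Sorted: [1, 1, 6, 9, 11, 13, 14, 16, 16, 16, 19, 19]
Mean = 141/12 = 47/4
Median = 27/2
Freq: {1: 2, 16: 3, 9: 1, 19: 2, 11: 1, 6: 1, 14: 1, 13: 1}
Mode: [16]

Mean=47/4, Median=27/2, Mode=16


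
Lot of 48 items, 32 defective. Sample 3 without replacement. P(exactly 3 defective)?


Hypergeometric: C(32,3)×C(16,0)/C(48,3)
= 4960×1/17296 = 310/1081

P(X=3) = 310/1081 ≈ 28.68%


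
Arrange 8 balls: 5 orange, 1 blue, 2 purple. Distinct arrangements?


8!/(5!×1!×2!) = 168

168


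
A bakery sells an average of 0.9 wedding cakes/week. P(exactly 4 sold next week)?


Poisson(λ=0.9): P(X=4) = e^(-λ)×λ^k/k!
= e^(-0.9) × 0.9^4 / 4!
≈ 0.4065696597 × 0.6561 / 24 ≈ 0.011115

P(X=4) ≈ 0.011115 ≈ 1.11%


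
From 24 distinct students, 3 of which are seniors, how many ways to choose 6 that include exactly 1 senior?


Choose 1 of the 3 seniors and 5 of the other 21 students:
C(3,1)×C(21,5) = 3×20349 = 61047

61047


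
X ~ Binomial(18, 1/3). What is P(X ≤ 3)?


P(X ≤ 3) = Σ P(X=i) for i=0..3
P(X=0) = 262144/387420489
P(X=1) = 262144/43046721
P(X=2) = 1114112/43046721
P(X=3) = 8912896/129140163
Sum = 39387136/387420489

P(X ≤ 3) = 39387136/387420489 ≈ 10.17%


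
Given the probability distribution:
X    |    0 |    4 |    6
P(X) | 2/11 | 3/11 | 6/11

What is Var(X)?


E[X] = 48/11
E[X²] = 24
Var(X) = E[X²] - (E[X])² = 24 - 2304/121 = 600/121

Var(X) = 600/121 ≈ 4.9587


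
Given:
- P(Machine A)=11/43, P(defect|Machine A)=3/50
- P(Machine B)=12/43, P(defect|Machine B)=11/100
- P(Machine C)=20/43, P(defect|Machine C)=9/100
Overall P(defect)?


P(B) = Σ P(B|Aᵢ)×P(Aᵢ)
  3/50×11/43 = 33/2150
  11/100×12/43 = 33/1075
  9/100×20/43 = 9/215
Sum = 189/2150

P(defect) = 189/2150 ≈ 8.79%


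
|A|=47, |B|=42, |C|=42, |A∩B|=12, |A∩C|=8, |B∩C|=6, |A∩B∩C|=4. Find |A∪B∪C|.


|A∪B∪C| = 47+42+42-12-8-6+4 = 109

|A∪B∪C| = 109


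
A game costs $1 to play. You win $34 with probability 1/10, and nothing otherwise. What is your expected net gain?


E[gain] = (34-1)×1/10 + (-1)×9/10
= 33/10 - 9/10 = 12/5

Expected net gain = $12/5 ≈ $2.40


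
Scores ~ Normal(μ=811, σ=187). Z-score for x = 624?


z = (x - μ)/σ = (624 - 811)/187 = -1.0

z = -1.0


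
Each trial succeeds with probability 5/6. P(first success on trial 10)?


Geometric: P(X=10) = (1-p)^(k-1)×p = (1/6)^9×5/6 = 5/60466176

P(X=10) = 5/60466176 ≈ 0.00%


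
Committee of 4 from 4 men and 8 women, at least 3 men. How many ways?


Count by #men:
  3M,1W: C(4,3)×C(8,1)=32
  4M,0W: C(4,4)×C(8,0)=1
Total = 33

33


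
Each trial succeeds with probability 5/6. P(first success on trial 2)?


Geometric: P(X=2) = (1-p)^(k-1)×p = (1/6)^1×5/6 = 5/36

P(X=2) = 5/36 ≈ 13.89%


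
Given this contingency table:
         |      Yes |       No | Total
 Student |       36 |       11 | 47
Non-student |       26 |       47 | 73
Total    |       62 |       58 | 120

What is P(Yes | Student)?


P(Yes | Student) = 36/(36+11) = 36/47

P(Yes|Student) = 36/47 ≈ 76.60%


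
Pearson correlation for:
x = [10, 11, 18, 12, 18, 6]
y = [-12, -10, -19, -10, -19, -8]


n=6, Σx=75, Σy=-78, Σxy=-1082, Σx²=1049, Σy²=1130
r = (6×(-1082) - 75×(-78))/√((6×1049 - 75²)(6×1130 - (-78)²))
= -642/√(669×696) = -642/√465624 ≈ -642/682.3665 ≈ -0.9408

r ≈ -0.9408


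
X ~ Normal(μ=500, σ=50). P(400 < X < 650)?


z₁=(400-500)/50=-2.0, z₂=(650-500)/50=3.0
P = Φ(3.0) - Φ(-2.0) = 0.998650 - 0.022750 = 0.975900 ≈ 0.9759

P(400 < X < 650) ≈ 0.9759


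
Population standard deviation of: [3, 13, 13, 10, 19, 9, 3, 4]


Mean = 74/8 = 37/4
  (3-37/4)²=625/16
  (13-37/4)²=225/16
  (13-37/4)²=225/16
  (10-37/4)²=9/16
  (19-37/4)²=1521/16
  (9-37/4)²=1/16
  (3-37/4)²=625/16
  (4-37/4)²=441/16
Σ(x-μ)² = 459/2
σ² = (459/2)/8 = 459/16

σ = √(459/16) ≈ 5.3561


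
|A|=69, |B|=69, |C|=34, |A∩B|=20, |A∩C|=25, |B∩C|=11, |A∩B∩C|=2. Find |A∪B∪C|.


|A∪B∪C| = 69+69+34-20-25-11+2 = 118

|A∪B∪C| = 118


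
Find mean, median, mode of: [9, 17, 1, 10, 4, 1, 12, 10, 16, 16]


Sorted: [1, 1, 4, 9, 10, 10, 12, 16, 16, 17]
Mean = 96/10 = 48/5
Median = 10
Freq: {9: 1, 17: 1, 1: 2, 10: 2, 4: 1, 12: 1, 16: 2}
Mode: [1, 10, 16]

Mean=48/5, Median=10, Mode=[1, 10, 16]


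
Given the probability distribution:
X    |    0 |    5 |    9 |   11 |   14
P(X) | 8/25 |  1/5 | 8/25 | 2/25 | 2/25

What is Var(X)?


E[X] = 147/25
E[X²] = 1407/25
Var(X) = E[X²] - (E[X])² = 1407/25 - 21609/625 = 13566/625

Var(X) = 13566/625 ≈ 21.7056


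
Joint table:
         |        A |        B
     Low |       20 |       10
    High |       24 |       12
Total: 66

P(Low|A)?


P(Low|A) = 20/(20+24) = 20/44 = 5/11

P = 5/11 ≈ 45.45%


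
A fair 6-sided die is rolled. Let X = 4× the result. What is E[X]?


E[die] = (1+6)/2 = 7/2
E[X] = 4 × 7/2 = 14

E[X] = 14


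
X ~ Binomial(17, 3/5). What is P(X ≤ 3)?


P(X ≤ 3) = Σ P(X=i) for i=0..3
P(X=0) = 131072/762939453125
P(X=1) = 3342336/762939453125
P(X=2) = 40108032/762939453125
P(X=3) = 60162048/152587890625
Sum = 68878336/152587890625

P(X ≤ 3) = 68878336/152587890625 ≈ 0.05%


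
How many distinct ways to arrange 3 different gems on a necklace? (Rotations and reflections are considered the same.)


Free circular arrangements: rotations and reflections both identified.
(n-1)!/2 = 2!/2 = 2/2 = 1

1


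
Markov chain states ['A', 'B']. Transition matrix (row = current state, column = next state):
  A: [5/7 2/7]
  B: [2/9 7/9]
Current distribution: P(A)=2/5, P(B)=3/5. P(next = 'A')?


P(next=A) = Σᵢ P(now=i)×P(i→A)
= 2/5×5/7 + 3/5×2/9
= 2/7 + 2/15 = 44/105

P = 44/105 ≈ 0.4190


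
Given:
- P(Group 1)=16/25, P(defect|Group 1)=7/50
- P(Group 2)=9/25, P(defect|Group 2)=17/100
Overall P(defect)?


P(B) = Σ P(B|Aᵢ)×P(Aᵢ)
  7/50×16/25 = 56/625
  17/100×9/25 = 153/2500
Sum = 377/2500

P(defect) = 377/2500 ≈ 15.08%


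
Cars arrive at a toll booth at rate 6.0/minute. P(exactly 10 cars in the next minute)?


Poisson(λ=6.0): P(X=10) = e^(-λ)×λ^k/k!
= e^(-6.0) × 6.0^10 / 10!
≈ 0.002478752177 × 60466176 / 3628800 ≈ 0.041303

P(X=10) ≈ 0.041303 ≈ 4.13%


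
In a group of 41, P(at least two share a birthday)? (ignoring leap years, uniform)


P(all different) = Π(365-i)/365 for i=0..40
= 0.096848
P(match) = 1 - 0.096848 = 0.903152

P ≈ 0.9032 ≈ 90.32%


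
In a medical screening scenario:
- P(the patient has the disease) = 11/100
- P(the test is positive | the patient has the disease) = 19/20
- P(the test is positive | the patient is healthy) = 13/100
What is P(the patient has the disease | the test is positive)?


Using Bayes' theorem:
P(A|B) = P(B|A)·P(A) / P(B)

P(the test is positive) = 19/20 × 11/100 + 13/100 × 89/100
= 209/2000 + 1157/10000 = 1101/5000

P(the patient has the disease|the test is positive) = (209/2000) / (1101/5000) = 1045/2202

P(the patient has the disease|the test is positive) = 1045/2202 ≈ 47.46%


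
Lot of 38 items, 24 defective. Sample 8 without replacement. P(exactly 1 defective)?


Hypergeometric: C(24,1)×C(14,7)/C(38,8)
= 24×3432/48903492 = 624/370481

P(X=1) = 624/370481 ≈ 0.17%


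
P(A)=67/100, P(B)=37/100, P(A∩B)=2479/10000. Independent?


P(A)×P(B) = 2479/10000
P(A∩B) = 2479/10000
Equal ✓ → Independent

Yes, independent


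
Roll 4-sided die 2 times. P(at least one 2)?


P(no 2)^2 = (3/4)^2 = 9/16
P(≥1) = 1 - 9/16 = 7/16

P = 7/16 ≈ 43.75%


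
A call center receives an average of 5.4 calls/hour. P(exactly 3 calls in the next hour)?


Poisson(λ=5.4): P(X=3) = e^(-λ)×λ^k/k!
= e^(-5.4) × 5.4^3 / 3!
≈ 0.004516580943 × 157.464 / 6 ≈ 0.118533

P(X=3) ≈ 0.118533 ≈ 11.85%


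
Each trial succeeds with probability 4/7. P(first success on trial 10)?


Geometric: P(X=10) = (1-p)^(k-1)×p = (3/7)^9×4/7 = 78732/282475249

P(X=10) = 78732/282475249 ≈ 0.03%


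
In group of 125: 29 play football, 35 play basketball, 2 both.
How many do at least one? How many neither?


|A∪B| = 29+35-2 = 62
Neither = 125-62 = 63

At least one: 62; Neither: 63


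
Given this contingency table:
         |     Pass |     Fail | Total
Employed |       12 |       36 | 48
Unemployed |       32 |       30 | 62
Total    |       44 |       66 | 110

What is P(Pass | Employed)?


P(Pass | Employed) = 12/(12+36) = 12/48 = 1/4

P(Pass|Employed) = 1/4 ≈ 25.00%


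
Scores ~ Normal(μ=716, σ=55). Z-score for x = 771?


z = (x - μ)/σ = (771 - 716)/55 = 1.0

z = 1.0


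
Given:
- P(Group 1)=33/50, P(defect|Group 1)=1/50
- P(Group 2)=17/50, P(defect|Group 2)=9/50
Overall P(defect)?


P(B) = Σ P(B|Aᵢ)×P(Aᵢ)
  1/50×33/50 = 33/2500
  9/50×17/50 = 153/2500
Sum = 93/1250

P(defect) = 93/1250 ≈ 7.44%


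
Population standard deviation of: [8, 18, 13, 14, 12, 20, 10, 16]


Mean = 111/8
  (8-111/8)²=2209/64
  (18-111/8)²=1089/64
  (13-111/8)²=49/64
  (14-111/8)²=1/64
  (12-111/8)²=225/64
  (20-111/8)²=2401/64
  (10-111/8)²=961/64
  (16-111/8)²=289/64
Σ(x-μ)² = 903/8
σ² = (903/8)/8 = 903/64

σ = √(903/64) ≈ 3.7562


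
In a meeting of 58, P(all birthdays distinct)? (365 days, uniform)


P(all different) = Π(365-i)/365 for i=0..57
= (365/365)×(364/365)×...×(308/365)
= 0.008335

P ≈ 0.0083 ≈ 0.83%


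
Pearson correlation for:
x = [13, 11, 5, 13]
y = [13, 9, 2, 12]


n=4, Σx=42, Σy=36, Σxy=434, Σx²=484, Σy²=398
r = (4×434 - 42×36)/√((4×484 - 42²)(4×398 - 36²))
= 224/√(172×296) = 224/√50912 ≈ 224/225.6369 ≈ 0.9927

r ≈ 0.9927


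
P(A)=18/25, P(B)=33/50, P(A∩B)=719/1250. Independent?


P(A)×P(B) = 297/625
P(A∩B) = 719/1250
Not equal → NOT independent

No, not independent


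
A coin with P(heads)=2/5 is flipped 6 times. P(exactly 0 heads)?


Binomial: P(X=0) = C(6,0)×p^0×(1-p)^6
= 1 × 1 × 729/15625 = 729/15625

P(X=0) = 729/15625 ≈ 4.67%


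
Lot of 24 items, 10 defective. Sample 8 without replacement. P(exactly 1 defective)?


Hypergeometric: C(10,1)×C(14,7)/C(24,8)
= 10×3432/735471 = 1040/22287

P(X=1) = 1040/22287 ≈ 4.67%


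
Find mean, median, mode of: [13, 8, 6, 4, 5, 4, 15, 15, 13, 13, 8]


Sorted: [4, 4, 5, 6, 8, 8, 13, 13, 13, 15, 15]
Mean = 104/11
Median = 8
Freq: {13: 3, 8: 2, 6: 1, 4: 2, 5: 1, 15: 2}
Mode: [13]

Mean=104/11, Median=8, Mode=13


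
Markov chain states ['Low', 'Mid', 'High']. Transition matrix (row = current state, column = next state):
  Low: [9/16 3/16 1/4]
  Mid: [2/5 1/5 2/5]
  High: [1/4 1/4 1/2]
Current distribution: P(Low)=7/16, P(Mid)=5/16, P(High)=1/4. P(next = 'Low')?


P(next=Low) = Σᵢ P(now=i)×P(i→Low)
= 7/16×9/16 + 5/16×2/5 + 1/4×1/4
= 63/256 + 1/8 + 1/16 = 111/256

P = 111/256 ≈ 0.4336


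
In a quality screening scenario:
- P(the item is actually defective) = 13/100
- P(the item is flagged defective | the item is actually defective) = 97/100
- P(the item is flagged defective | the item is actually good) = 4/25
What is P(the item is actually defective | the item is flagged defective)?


Using Bayes' theorem:
P(A|B) = P(B|A)·P(A) / P(B)

P(the item is flagged defective) = 97/100 × 13/100 + 4/25 × 87/100
= 1261/10000 + 87/625 = 2653/10000

P(the item is actually defective|the item is flagged defective) = (1261/10000) / (2653/10000) = 1261/2653

P(the item is actually defective|the item is flagged defective) = 1261/2653 ≈ 47.53%


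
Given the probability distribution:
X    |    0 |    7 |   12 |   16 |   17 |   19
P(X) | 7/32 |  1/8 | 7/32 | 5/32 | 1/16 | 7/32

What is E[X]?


E[X] = Σ x·P(X=x)
= (0)×(7/32) + (7)×(1/8) + (12)×(7/32) + (16)×(5/32) + (17)×(1/16) + (19)×(7/32)
= 359/32

E[X] = 359/32


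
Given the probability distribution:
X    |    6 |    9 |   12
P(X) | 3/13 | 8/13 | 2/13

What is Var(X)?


E[X] = 114/13
E[X²] = 1044/13
Var(X) = E[X²] - (E[X])² = 1044/13 - 12996/169 = 576/169

Var(X) = 576/169 ≈ 3.4083


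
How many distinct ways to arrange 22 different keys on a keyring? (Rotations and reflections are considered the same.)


Free circular arrangements: rotations and reflections both identified.
(n-1)!/2 = 21!/2 = 51090942171709440000/2 = 25545471085854720000

25545471085854720000


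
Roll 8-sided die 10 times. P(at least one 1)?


P(no 1)^10 = (7/8)^10 = 282475249/1073741824
P(≥1) = 1 - 282475249/1073741824 = 791266575/1073741824

P = 791266575/1073741824 ≈ 73.69%


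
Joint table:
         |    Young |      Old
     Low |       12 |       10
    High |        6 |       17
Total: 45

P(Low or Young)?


P(Low∨Young) = P(Low) + P(Young) - P(Low∧Young)
= (22 + 18 - 12)/45 = 28/45

P = 28/45 ≈ 62.22%


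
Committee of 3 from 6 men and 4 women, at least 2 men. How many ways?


Count by #men:
  2M,1W: C(6,2)×C(4,1)=60
  3M,0W: C(6,3)×C(4,0)=20
Total = 80

80


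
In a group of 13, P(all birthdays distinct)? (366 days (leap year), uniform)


P(all different) = Π(366-i)/366 for i=0..12
= (366/366)×(365/366)×...×(354/366)
= 0.806071

P ≈ 0.8061 ≈ 80.61%


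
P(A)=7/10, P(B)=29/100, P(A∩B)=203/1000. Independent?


P(A)×P(B) = 203/1000
P(A∩B) = 203/1000
Equal ✓ → Independent

Yes, independent


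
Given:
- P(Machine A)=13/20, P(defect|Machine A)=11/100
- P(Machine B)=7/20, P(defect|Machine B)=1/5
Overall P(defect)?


P(B) = Σ P(B|Aᵢ)×P(Aᵢ)
  11/100×13/20 = 143/2000
  1/5×7/20 = 7/100
Sum = 283/2000

P(defect) = 283/2000 ≈ 14.15%


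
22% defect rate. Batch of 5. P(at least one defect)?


P(all good) = (39/50)^5 = 90224199/312500000
P(≥1 defect) = 222275801/312500000

P = 222275801/312500000 ≈ 71.13%


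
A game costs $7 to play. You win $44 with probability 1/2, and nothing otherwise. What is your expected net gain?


E[gain] = (44-7)×1/2 + (-7)×1/2
= 37/2 - 7/2 = 15

Expected net gain = $15 ≈ $15.00


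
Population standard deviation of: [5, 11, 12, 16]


Mean = 44/4 = 11
  (5-11)²=36
  (11-11)²=0
  (12-11)²=1
  (16-11)²=25
Σ(x-μ)² = 62
σ² = 62/4 = 31/2

σ = √(31/2) ≈ 3.9370


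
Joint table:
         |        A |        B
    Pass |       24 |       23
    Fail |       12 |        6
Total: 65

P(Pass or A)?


P(Pass∨A) = P(Pass) + P(A) - P(Pass∧A)
= (47 + 36 - 24)/65 = 59/65

P = 59/65 ≈ 90.77%


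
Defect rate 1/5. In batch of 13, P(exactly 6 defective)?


Binomial: P(X=6) = C(13,6)×p^6×(1-p)^7
= 1716 × 1/15625 × 16384/78125 = 28114944/1220703125

P(X=6) = 28114944/1220703125 ≈ 2.30%


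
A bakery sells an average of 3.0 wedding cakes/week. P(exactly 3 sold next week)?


Poisson(λ=3.0): P(X=3) = e^(-λ)×λ^k/k!
= e^(-3.0) × 3.0^3 / 3!
≈ 0.04978706837 × 27 / 6 ≈ 0.224042

P(X=3) ≈ 0.224042 ≈ 22.40%


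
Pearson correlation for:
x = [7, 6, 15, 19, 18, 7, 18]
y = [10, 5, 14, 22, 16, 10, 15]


n=7, Σx=90, Σy=92, Σxy=1356, Σx²=1368, Σy²=1386
r = (7×1356 - 90×92)/√((7×1368 - 90²)(7×1386 - 92²))
= 1212/√(1476×1238) = 1212/√1827288 ≈ 1212/1351.7722 ≈ 0.8966

r ≈ 0.8966


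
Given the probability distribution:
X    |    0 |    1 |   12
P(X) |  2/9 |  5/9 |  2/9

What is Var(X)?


E[X] = 29/9
E[X²] = 293/9
Var(X) = E[X²] - (E[X])² = 293/9 - 841/81 = 1796/81

Var(X) = 1796/81 ≈ 22.1728


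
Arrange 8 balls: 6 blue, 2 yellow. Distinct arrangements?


8!/(6!×2!) = 28

28


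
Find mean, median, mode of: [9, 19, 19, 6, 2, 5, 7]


Sorted: [2, 5, 6, 7, 9, 19, 19]
Mean = 67/7
Median = 7
Freq: {9: 1, 19: 2, 6: 1, 2: 1, 5: 1, 7: 1}
Mode: [19]

Mean=67/7, Median=7, Mode=19


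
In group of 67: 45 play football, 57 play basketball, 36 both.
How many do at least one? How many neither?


|A∪B| = 45+57-36 = 66
Neither = 67-66 = 1

At least one: 66; Neither: 1


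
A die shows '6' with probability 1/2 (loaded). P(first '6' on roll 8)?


Geometric: P(X=8) = (1-p)^(k-1)×p = (1/2)^7×1/2 = 1/256

P(X=8) = 1/256 ≈ 0.39%


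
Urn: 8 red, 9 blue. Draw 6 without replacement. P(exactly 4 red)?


Hypergeometric: C(8,4)×C(9,2)/C(17,6)
= 70×36/12376 = 45/221

P(X=4) = 45/221 ≈ 20.36%


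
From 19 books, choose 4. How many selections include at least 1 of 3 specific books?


Complement: C(19,4) - C(16,4) = 3876 - 1820 = 2056

2056


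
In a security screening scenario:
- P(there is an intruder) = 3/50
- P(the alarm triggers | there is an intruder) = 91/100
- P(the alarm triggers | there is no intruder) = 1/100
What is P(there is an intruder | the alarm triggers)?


Using Bayes' theorem:
P(A|B) = P(B|A)·P(A) / P(B)

P(the alarm triggers) = 91/100 × 3/50 + 1/100 × 47/50
= 273/5000 + 47/5000 = 8/125

P(there is an intruder|the alarm triggers) = (273/5000) / (8/125) = 273/320

P(there is an intruder|the alarm triggers) = 273/320 ≈ 85.31%


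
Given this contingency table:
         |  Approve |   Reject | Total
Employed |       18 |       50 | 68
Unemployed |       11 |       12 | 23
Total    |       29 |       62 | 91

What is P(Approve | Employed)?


P(Approve | Employed) = 18/(18+50) = 18/68 = 9/34

P(Approve|Employed) = 9/34 ≈ 26.47%


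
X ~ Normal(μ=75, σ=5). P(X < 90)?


z = (90-75)/5 = 3.0
P(Z < 3.0) = 0.9987

P(X < 90) ≈ 0.9987


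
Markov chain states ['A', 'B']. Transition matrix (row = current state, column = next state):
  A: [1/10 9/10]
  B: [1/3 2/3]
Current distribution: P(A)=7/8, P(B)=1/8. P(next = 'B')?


P(next=B) = Σᵢ P(now=i)×P(i→B)
= 7/8×9/10 + 1/8×2/3
= 63/80 + 1/12 = 209/240

P = 209/240 ≈ 0.8708


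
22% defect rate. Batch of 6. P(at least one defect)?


P(all good) = (39/50)^6 = 3518743761/15625000000
P(≥1 defect) = 12106256239/15625000000

P = 12106256239/15625000000 ≈ 77.48%


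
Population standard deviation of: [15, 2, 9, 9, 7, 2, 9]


Mean = 53/7
  (15-53/7)²=2704/49
  (2-53/7)²=1521/49
  (9-53/7)²=100/49
  (9-53/7)²=100/49
  (7-53/7)²=16/49
  (2-53/7)²=1521/49
  (9-53/7)²=100/49
Σ(x-μ)² = 866/7
σ² = (866/7)/7 = 866/49

σ = √(866/49) ≈ 4.2040


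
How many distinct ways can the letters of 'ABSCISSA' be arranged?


Letters: 8, freq: {'A': 2, 'B': 1, 'S': 3, 'C': 1, 'I': 1}
8!/(2!×1!×3!×1!×1!) = 40320/12 = 3360

3360


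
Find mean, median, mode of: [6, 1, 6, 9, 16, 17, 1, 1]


Sorted: [1, 1, 1, 6, 6, 9, 16, 17]
Mean = 57/8
Median = 6
Freq: {6: 2, 1: 3, 9: 1, 16: 1, 17: 1}
Mode: [1]

Mean=57/8, Median=6, Mode=1


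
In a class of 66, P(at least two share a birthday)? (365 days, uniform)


P(all different) = Π(365-i)/365 for i=0..65
= 0.001904
P(match) = 1 - 0.001904 = 0.998096

P ≈ 0.9981 ≈ 99.81%


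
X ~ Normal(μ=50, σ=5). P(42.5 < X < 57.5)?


z₁=(42.5-50)/5=-1.5, z₂=(57.5-50)/5=1.5
P = Φ(1.5) - Φ(-1.5) = 0.933193 - 0.066807 = 0.866386 ≈ 0.8664

P(42.5 < X < 57.5) ≈ 0.8664


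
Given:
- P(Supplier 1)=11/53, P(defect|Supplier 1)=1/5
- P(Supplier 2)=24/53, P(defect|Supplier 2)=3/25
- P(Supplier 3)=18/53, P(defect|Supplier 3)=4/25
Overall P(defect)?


P(B) = Σ P(B|Aᵢ)×P(Aᵢ)
  1/5×11/53 = 11/265
  3/25×24/53 = 72/1325
  4/25×18/53 = 72/1325
Sum = 199/1325

P(defect) = 199/1325 ≈ 15.02%


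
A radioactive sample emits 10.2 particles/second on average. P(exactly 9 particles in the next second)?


Poisson(λ=10.2): P(X=9) = e^(-λ)×λ^k/k!
= e^(-10.2) × 10.2^9 / 9!
≈ 3.717031868e-05 × 1195092568.62 / 362880 ≈ 0.122415

P(X=9) ≈ 0.122415 ≈ 12.24%


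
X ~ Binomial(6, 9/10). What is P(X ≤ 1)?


P(X ≤ 1) = Σ P(X=i) for i=0..1
P(X=0) = 1/1000000
P(X=1) = 27/500000
Sum = 11/200000

P(X ≤ 1) = 11/200000 ≈ 0.01%


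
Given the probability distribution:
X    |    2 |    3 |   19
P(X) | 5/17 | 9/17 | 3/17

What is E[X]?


E[X] = Σ x·P(X=x)
= (2)×(5/17) + (3)×(9/17) + (19)×(3/17)
= 94/17

E[X] = 94/17


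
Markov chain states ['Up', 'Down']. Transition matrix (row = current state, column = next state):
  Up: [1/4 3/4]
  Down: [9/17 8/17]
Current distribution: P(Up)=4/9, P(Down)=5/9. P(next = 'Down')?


P(next=Down) = Σᵢ P(now=i)×P(i→Down)
= 4/9×3/4 + 5/9×8/17
= 1/3 + 40/153 = 91/153

P = 91/153 ≈ 0.5948


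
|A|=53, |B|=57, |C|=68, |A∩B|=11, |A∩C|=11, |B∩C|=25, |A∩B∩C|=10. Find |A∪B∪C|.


|A∪B∪C| = 53+57+68-11-11-25+10 = 141

|A∪B∪C| = 141


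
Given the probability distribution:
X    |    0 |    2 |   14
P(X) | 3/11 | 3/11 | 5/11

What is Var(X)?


E[X] = 76/11
E[X²] = 992/11
Var(X) = E[X²] - (E[X])² = 992/11 - 5776/121 = 5136/121

Var(X) = 5136/121 ≈ 42.4463


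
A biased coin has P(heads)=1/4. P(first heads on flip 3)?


Geometric: P(X=3) = (1-p)^(k-1)×p = (3/4)^2×1/4 = 9/64

P(X=3) = 9/64 ≈ 14.06%


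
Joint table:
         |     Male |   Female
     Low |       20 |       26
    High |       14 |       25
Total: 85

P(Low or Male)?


P(Low∨Male) = P(Low) + P(Male) - P(Low∧Male)
= (46 + 34 - 20)/85 = 60/85 = 12/17

P = 12/17 ≈ 70.59%


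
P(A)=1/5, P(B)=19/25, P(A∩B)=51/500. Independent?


P(A)×P(B) = 19/125
P(A∩B) = 51/500
Not equal → NOT independent

No, not independent


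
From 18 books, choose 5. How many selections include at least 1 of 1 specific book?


Complement: C(18,5) - C(17,5) = 8568 - 6188 = 2380

2380


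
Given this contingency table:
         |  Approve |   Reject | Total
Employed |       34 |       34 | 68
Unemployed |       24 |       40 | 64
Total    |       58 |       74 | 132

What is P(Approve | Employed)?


P(Approve | Employed) = 34/(34+34) = 34/68 = 1/2

P(Approve|Employed) = 1/2 ≈ 50.00%


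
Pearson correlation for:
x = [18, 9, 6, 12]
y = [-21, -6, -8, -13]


n=4, Σx=45, Σy=-48, Σxy=-636, Σx²=585, Σy²=710
r = (4×(-636) - 45×(-48))/√((4×585 - 45²)(4×710 - (-48)²))
= -384/√(315×536) = -384/√168840 ≈ -384/410.9014 ≈ -0.9345

r ≈ -0.9345


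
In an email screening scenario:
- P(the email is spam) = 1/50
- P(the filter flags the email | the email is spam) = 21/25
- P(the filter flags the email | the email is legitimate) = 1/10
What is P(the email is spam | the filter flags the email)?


Using Bayes' theorem:
P(A|B) = P(B|A)·P(A) / P(B)

P(the filter flags the email) = 21/25 × 1/50 + 1/10 × 49/50
= 21/1250 + 49/500 = 287/2500

P(the email is spam|the filter flags the email) = (21/1250) / (287/2500) = 6/41

P(the email is spam|the filter flags the email) = 6/41 ≈ 14.63%


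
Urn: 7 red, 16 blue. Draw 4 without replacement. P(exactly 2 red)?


Hypergeometric: C(7,2)×C(16,2)/C(23,4)
= 21×120/8855 = 72/253

P(X=2) = 72/253 ≈ 28.46%


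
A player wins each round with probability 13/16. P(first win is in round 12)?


Geometric: P(X=12) = (1-p)^(k-1)×p = (3/16)^11×13/16 = 2302911/281474976710656

P(X=12) = 2302911/281474976710656 ≈ 0.00%


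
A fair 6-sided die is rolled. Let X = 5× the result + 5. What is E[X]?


E[die] = (1+6)/2 = 7/2
E[X] = 5×7/2 + 5 = 45/2

E[X] = 45/2


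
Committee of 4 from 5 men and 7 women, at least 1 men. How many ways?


Count by #men:
  1M,3W: C(5,1)×C(7,3)=175
  2M,2W: C(5,2)×C(7,2)=210
  3M,1W: C(5,3)×C(7,1)=70
  4M,0W: C(5,4)×C(7,0)=5
Total = 460

460


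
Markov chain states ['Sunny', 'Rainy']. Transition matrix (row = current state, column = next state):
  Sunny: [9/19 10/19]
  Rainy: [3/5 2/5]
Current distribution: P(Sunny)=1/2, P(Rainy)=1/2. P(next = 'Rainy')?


P(next=Rainy) = Σᵢ P(now=i)×P(i→Rainy)
= 1/2×10/19 + 1/2×2/5
= 5/19 + 1/5 = 44/95

P = 44/95 ≈ 0.4632


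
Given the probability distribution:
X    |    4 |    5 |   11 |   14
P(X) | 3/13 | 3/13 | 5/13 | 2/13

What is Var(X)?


E[X] = 110/13
E[X²] = 1120/13
Var(X) = E[X²] - (E[X])² = 1120/13 - 12100/169 = 2460/169

Var(X) = 2460/169 ≈ 14.5562


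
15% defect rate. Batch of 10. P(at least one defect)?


P(all good) = (17/20)^10 = 2015993900449/10240000000000
P(≥1 defect) = 8224006099551/10240000000000

P = 8224006099551/10240000000000 ≈ 80.31%


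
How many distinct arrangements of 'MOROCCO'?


Letters: 7, freq: {'M': 1, 'O': 3, 'R': 1, 'C': 2}
7!/(1!×3!×1!×2!) = 5040/12 = 420

420


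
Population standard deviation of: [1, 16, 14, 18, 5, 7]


Mean = 61/6
  (1-61/6)²=3025/36
  (16-61/6)²=1225/36
  (14-61/6)²=529/36
  (18-61/6)²=2209/36
  (5-61/6)²=961/36
  (7-61/6)²=361/36
Σ(x-μ)² = 1385/6
σ² = (1385/6)/6 = 1385/36

σ = √(1385/36) ≈ 6.2026


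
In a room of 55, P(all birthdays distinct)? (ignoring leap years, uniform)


P(all different) = Π(365-i)/365 for i=0..54
= (365/365)×(364/365)×...×(311/365)
= 0.013738

P ≈ 0.0137 ≈ 1.37%


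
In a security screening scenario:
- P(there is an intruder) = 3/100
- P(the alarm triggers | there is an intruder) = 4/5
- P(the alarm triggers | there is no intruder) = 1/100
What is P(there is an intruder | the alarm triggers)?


Using Bayes' theorem:
P(A|B) = P(B|A)·P(A) / P(B)

P(the alarm triggers) = 4/5 × 3/100 + 1/100 × 97/100
= 3/125 + 97/10000 = 337/10000

P(there is an intruder|the alarm triggers) = (3/125) / (337/10000) = 240/337

P(there is an intruder|the alarm triggers) = 240/337 ≈ 71.22%


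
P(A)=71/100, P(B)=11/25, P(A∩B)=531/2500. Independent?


P(A)×P(B) = 781/2500
P(A∩B) = 531/2500
Not equal → NOT independent

No, not independent


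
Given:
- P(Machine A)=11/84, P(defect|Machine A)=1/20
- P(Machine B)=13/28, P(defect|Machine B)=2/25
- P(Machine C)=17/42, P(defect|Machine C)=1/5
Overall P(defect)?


P(B) = Σ P(B|Aᵢ)×P(Aᵢ)
  1/20×11/84 = 11/1680
  2/25×13/28 = 13/350
  1/5×17/42 = 17/210
Sum = 349/2800

P(defect) = 349/2800 ≈ 12.46%


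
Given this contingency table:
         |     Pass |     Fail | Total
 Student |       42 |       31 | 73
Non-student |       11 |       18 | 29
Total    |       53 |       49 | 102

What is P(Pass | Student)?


P(Pass | Student) = 42/(42+31) = 42/73

P(Pass|Student) = 42/73 ≈ 57.53%


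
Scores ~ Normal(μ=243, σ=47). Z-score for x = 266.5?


z = (x - μ)/σ = (266.5 - 243)/47 = 0.5

z = 0.5


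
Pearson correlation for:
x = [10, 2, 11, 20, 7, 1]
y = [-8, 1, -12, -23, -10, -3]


n=6, Σx=51, Σy=-55, Σxy=-743, Σx²=675, Σy²=847
r = (6×(-743) - 51×(-55))/√((6×675 - 51²)(6×847 - (-55)²))
= -1653/√(1449×2057) = -1653/√2980593 ≈ -1653/1726.4394 ≈ -0.9575

r ≈ -0.9575


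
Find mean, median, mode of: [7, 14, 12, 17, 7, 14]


Sorted: [7, 7, 12, 14, 14, 17]
Mean = 71/6
Median = 13
Freq: {7: 2, 14: 2, 12: 1, 17: 1}
Mode: [7, 14]

Mean=71/6, Median=13, Mode=[7, 14]


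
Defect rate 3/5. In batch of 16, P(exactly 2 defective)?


Binomial: P(X=2) = C(16,2)×p^2×(1-p)^14
= 120 × 9/25 × 16384/6103515625 = 3538944/30517578125

P(X=2) = 3538944/30517578125 ≈ 0.01%


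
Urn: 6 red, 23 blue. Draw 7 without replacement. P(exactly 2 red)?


Hypergeometric: C(6,2)×C(23,5)/C(29,7)
= 15×33649/1560780 = 1463/4524

P(X=2) = 1463/4524 ≈ 32.34%


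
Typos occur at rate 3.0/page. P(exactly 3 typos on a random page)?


Poisson(λ=3.0): P(X=3) = e^(-λ)×λ^k/k!
= e^(-3.0) × 3.0^3 / 3!
≈ 0.04978706837 × 27 / 6 ≈ 0.224042

P(X=3) ≈ 0.224042 ≈ 22.40%


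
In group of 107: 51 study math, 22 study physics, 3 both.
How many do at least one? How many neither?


|A∪B| = 51+22-3 = 70
Neither = 107-70 = 37

At least one: 70; Neither: 37


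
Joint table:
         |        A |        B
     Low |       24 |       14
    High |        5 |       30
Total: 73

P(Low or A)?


P(Low∨A) = P(Low) + P(A) - P(Low∧A)
= (38 + 29 - 24)/73 = 43/73

P = 43/73 ≈ 58.90%


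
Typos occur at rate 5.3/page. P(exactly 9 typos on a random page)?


Poisson(λ=5.3): P(X=9) = e^(-λ)×λ^k/k!
= e^(-5.3) × 5.3^9 / 9!
≈ 0.004991593907 × 3299763.5918 / 362880 ≈ 0.045390

P(X=9) ≈ 0.045390 ≈ 4.54%


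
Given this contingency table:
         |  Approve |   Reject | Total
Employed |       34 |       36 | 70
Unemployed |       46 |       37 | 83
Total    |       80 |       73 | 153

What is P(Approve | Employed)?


P(Approve | Employed) = 34/(34+36) = 34/70 = 17/35

P(Approve|Employed) = 17/35 ≈ 48.57%


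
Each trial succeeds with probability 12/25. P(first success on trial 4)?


Geometric: P(X=4) = (1-p)^(k-1)×p = (13/25)^3×12/25 = 26364/390625

P(X=4) = 26364/390625 ≈ 6.75%


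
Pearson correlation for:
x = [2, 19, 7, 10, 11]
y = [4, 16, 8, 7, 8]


n=5, Σx=49, Σy=43, Σxy=526, Σx²=635, Σy²=449
r = (5×526 - 49×43)/√((5×635 - 49²)(5×449 - 43²))
= 523/√(774×396) = 523/√306504 ≈ 523/553.6280 ≈ 0.9447

r ≈ 0.9447


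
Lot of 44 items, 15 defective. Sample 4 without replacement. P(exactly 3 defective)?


Hypergeometric: C(15,3)×C(29,1)/C(44,4)
= 455×29/135751 = 1885/19393

P(X=3) = 1885/19393 ≈ 9.72%


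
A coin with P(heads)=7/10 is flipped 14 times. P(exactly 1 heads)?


Binomial: P(X=1) = C(14,1)×p^1×(1-p)^13
= 14 × 7/10 × 1594323/10000000000000 = 78121827/50000000000000

P(X=1) = 78121827/50000000000000 ≈ 0.00%


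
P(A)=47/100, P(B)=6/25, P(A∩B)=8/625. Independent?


P(A)×P(B) = 141/1250
P(A∩B) = 8/625
Not equal → NOT independent

No, not independent


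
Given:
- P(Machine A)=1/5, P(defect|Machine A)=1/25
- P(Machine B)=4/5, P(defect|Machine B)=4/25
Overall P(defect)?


P(B) = Σ P(B|Aᵢ)×P(Aᵢ)
  1/25×1/5 = 1/125
  4/25×4/5 = 16/125
Sum = 17/125

P(defect) = 17/125 ≈ 13.60%


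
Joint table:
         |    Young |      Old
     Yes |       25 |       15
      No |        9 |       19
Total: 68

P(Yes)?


P(Yes) = (25+15)/68 = 40/68 = 10/17

P(Yes) = 10/17 ≈ 58.82%


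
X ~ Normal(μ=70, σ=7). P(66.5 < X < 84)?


z₁=(66.5-70)/7=-0.5, z₂=(84-70)/7=2.0
P = Φ(2.0) - Φ(-0.5) = 0.977250 - 0.308538 = 0.668712 ≈ 0.6687

P(66.5 < X < 84) ≈ 0.6687


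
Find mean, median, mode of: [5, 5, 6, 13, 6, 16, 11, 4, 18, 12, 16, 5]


Sorted: [4, 5, 5, 5, 6, 6, 11, 12, 13, 16, 16, 18]
Mean = 117/12 = 39/4
Median = 17/2
Freq: {5: 3, 6: 2, 13: 1, 16: 2, 11: 1, 4: 1, 18: 1, 12: 1}
Mode: [5]

Mean=39/4, Median=17/2, Mode=5


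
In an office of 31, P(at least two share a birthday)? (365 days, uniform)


P(all different) = Π(365-i)/365 for i=0..30
= 0.269545
P(match) = 1 - 0.269545 = 0.730455

P ≈ 0.7305 ≈ 73.05%


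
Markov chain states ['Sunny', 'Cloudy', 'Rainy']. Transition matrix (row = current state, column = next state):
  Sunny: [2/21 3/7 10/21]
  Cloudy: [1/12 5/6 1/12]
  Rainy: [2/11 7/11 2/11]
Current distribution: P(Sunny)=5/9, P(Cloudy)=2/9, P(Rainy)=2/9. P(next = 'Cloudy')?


P(next=Cloudy) = Σᵢ P(now=i)×P(i→Cloudy)
= 5/9×3/7 + 2/9×5/6 + 2/9×7/11
= 5/21 + 5/27 + 14/99 = 1174/2079

P = 1174/2079 ≈ 0.5647


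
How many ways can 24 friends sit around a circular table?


Circular arrangements of 24 distinct objects: fix one position to break rotational symmetry.
(n-1)! = 23! = 25852016738884976640000

25852016738884976640000


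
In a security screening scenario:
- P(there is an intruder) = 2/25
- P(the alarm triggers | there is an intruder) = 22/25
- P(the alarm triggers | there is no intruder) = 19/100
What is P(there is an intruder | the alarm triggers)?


Using Bayes' theorem:
P(A|B) = P(B|A)·P(A) / P(B)

P(the alarm triggers) = 22/25 × 2/25 + 19/100 × 23/25
= 44/625 + 437/2500 = 613/2500

P(there is an intruder|the alarm triggers) = (44/625) / (613/2500) = 176/613

P(there is an intruder|the alarm triggers) = 176/613 ≈ 28.71%


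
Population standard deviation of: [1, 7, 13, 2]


Mean = 23/4
  (1-23/4)²=361/16
  (7-23/4)²=25/16
  (13-23/4)²=841/16
  (2-23/4)²=225/16
Σ(x-μ)² = 363/4
σ² = (363/4)/4 = 363/16

σ = √(363/16) ≈ 4.7631


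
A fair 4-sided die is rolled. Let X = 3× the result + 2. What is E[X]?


E[die] = (1+4)/2 = 5/2
E[X] = 3×5/2 + 2 = 19/2

E[X] = 19/2


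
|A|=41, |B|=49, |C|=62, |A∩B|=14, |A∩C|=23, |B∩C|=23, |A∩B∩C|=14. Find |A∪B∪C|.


|A∪B∪C| = 41+49+62-14-23-23+14 = 106

|A∪B∪C| = 106


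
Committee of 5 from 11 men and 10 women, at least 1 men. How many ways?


Count by #men:
  1M,4W: C(11,1)×C(10,4)=2310
  2M,3W: C(11,2)×C(10,3)=6600
  3M,2W: C(11,3)×C(10,2)=7425
  4M,1W: C(11,4)×C(10,1)=3300
  5M,0W: C(11,5)×C(10,0)=462
Total = 20097

20097


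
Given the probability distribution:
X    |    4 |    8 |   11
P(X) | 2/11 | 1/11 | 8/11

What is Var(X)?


E[X] = 104/11
E[X²] = 1064/11
Var(X) = E[X²] - (E[X])² = 1064/11 - 10816/121 = 888/121

Var(X) = 888/121 ≈ 7.3388


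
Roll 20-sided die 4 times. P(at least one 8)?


P(no 8)^4 = (19/20)^4 = 130321/160000
P(≥1) = 1 - 130321/160000 = 29679/160000

P = 29679/160000 ≈ 18.55%


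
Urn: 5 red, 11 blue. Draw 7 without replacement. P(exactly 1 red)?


Hypergeometric: C(5,1)×C(11,6)/C(16,7)
= 5×462/11440 = 21/104

P(X=1) = 21/104 ≈ 20.19%


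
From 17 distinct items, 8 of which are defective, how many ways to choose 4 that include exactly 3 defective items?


Choose 3 of the 8 defective items and 1 of the other 9 items:
C(8,3)×C(9,1) = 56×9 = 504

504


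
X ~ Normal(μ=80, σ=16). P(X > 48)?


z = (48-80)/16 = -2.0
P(X > 48) = 1 - P(Z ≤ -2.0) = 1 - 0.0228 = 0.9772

P(X > 48) ≈ 0.9772


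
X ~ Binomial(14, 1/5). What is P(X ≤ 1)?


P(X ≤ 1) = Σ P(X=i) for i=0..1
P(X=0) = 268435456/6103515625
P(X=1) = 939524096/6103515625
Sum = 1207959552/6103515625

P(X ≤ 1) = 1207959552/6103515625 ≈ 19.79%


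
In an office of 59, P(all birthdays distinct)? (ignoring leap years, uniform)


P(all different) = Π(365-i)/365 for i=0..58
= (365/365)×(364/365)×...×(307/365)
= 0.007011

P ≈ 0.0070 ≈ 0.70%


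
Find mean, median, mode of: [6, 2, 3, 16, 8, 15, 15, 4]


Sorted: [2, 3, 4, 6, 8, 15, 15, 16]
Mean = 69/8
Median = 7
Freq: {6: 1, 2: 1, 3: 1, 16: 1, 8: 1, 15: 2, 4: 1}
Mode: [15]

Mean=69/8, Median=7, Mode=15


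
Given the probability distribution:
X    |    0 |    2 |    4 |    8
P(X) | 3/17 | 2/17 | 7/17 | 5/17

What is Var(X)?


E[X] = 72/17
E[X²] = 440/17
Var(X) = E[X²] - (E[X])² = 440/17 - 5184/289 = 2296/289

Var(X) = 2296/289 ≈ 7.9446


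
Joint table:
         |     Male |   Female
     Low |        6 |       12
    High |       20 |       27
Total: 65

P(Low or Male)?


P(Low∨Male) = P(Low) + P(Male) - P(Low∧Male)
= (18 + 26 - 6)/65 = 38/65

P = 38/65 ≈ 58.46%


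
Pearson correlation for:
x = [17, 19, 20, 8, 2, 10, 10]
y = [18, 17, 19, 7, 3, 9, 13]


n=7, Σx=86, Σy=86, Σxy=1291, Σx²=1318, Σy²=1282
r = (7×1291 - 86×86)/√((7×1318 - 86²)(7×1282 - 86²))
= 1641/√(1830×1578) = 1641/√2887740 ≈ 1641/1699.3352 ≈ 0.9657

r ≈ 0.9657
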